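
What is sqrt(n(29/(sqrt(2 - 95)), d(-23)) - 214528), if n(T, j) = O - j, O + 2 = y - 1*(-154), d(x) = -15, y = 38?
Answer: I*sqrt(214323) ≈ 462.95*I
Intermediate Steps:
O = 190 (O = -2 + (38 - 1*(-154)) = -2 + (38 + 154) = -2 + 192 = 190)
n(T, j) = 190 - j
sqrt(n(29/(sqrt(2 - 95)), d(-23)) - 214528) = sqrt((190 - 1*(-15)) - 214528) = sqrt((190 + 15) - 214528) = sqrt(205 - 214528) = sqrt(-214323) = I*sqrt(214323)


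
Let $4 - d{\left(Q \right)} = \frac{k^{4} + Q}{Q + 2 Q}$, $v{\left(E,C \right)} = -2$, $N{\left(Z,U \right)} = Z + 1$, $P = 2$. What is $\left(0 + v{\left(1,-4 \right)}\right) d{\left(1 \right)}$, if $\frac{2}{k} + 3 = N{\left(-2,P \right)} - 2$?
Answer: $- \frac{1780}{243} \approx -7.3251$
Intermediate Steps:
$N{\left(Z,U \right)} = 1 + Z$
$k = - \frac{1}{3}$ ($k = \frac{2}{-3 + \left(\left(1 - 2\right) - 2\right)} = \frac{2}{-3 - 3} = \frac{2}{-6} = 2 \left(- \frac{1}{6}\right) = - \frac{1}{3} \approx -0.33333$)
$d{\left(Q \right)} = 4 - \frac{\frac{1}{81} + Q}{3 Q}$ ($d{\left(Q \right)} = 4 - \frac{\left(- \frac{1}{3}\right)^{4} + Q}{Q + 2 Q} = 4 - \frac{\frac{1}{81} + Q}{3 Q}$)
$\left(0 + v{\left(1,-4 \right)}\right) d{\left(1 \right)} = \left(0 - 2\right) \frac{-1 + 891 \cdot 1}{243 \cdot 1} = - 2 \cdot \frac{1}{243} \cdot 1 \left(-1 + 891\right) = - 2 \cdot \frac{1}{243} \cdot 1 \cdot 890 = \left(-2\right) \frac{890}{243} = - \frac{1780}{243}$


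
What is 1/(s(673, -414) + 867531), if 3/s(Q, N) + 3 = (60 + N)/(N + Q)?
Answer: 377/327058928 ≈ 1.1527e-6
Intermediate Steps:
s(Q, N) = 3/(-3 + (60 + N)/(N + Q))
1/(s(673, -414) + 867531) = 1/(3*(-1*(-414) - 1*673)/(-60 + 2*(-414) + 3*673) + 867531) = 1/(3*(414 - 673)/(-60 - 828 + 2019) + 867531) = 1/(3*(-259)/1131 + 867531) = 1/(3*(1/1131)*(-259) + 867531) = 1/(-259/377 + 867531) = 1/(327058928/377) = 377/327058928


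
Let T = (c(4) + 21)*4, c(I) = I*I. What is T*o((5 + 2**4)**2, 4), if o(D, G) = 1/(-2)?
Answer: -74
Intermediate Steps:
c(I) = I**2
o(D, G) = -1/2 (o(D, G) = 1*(-1/2) = -1/2)
T = 148 (T = (4**2 + 21)*4 = (16 + 21)*4 = 37*4 = 148)
T*o((5 + 2**4)**2, 4) = 148*(-1/2) = -74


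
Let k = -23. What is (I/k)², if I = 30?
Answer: 900/529 ≈ 1.7013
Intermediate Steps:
(I/k)² = (30/(-23))² = (30*(-1/23))² = (-30/23)² = 900/529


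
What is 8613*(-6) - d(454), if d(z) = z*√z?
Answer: -51678 - 454*√454 ≈ -61352.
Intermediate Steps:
d(z) = z^(3/2)
8613*(-6) - d(454) = 8613*(-6) - 454^(3/2) = -51678 - 454*√454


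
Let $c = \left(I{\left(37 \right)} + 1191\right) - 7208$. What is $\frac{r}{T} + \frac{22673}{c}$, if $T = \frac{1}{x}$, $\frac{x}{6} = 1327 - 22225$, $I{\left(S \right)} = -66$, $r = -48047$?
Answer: $\frac{66269689555}{11} \approx 6.0245 \cdot 10^{9}$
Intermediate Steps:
$c = -6083$ ($c = \left(-66 + 1191\right) - 7208 = 1125 - 7208 = -6083$)
$x = -125388$ ($x = 6 \left(1327 - 22225\right) = 6 \left(-20898\right) = -125388$)
$T = - \frac{1}{125388}$ ($T = \frac{1}{-125388} = - \frac{1}{125388} \approx -7.9752 \cdot 10^{-6}$)
$\frac{r}{T} + \frac{22673}{c} = - \frac{48047}{- \frac{1}{125388}} + \frac{22673}{-6083} = \left(-48047\right) \left(-125388\right) + 22673 \left(- \frac{1}{6083}\right) = 6024517236 - \frac{41}{11} = \frac{66269689555}{11}$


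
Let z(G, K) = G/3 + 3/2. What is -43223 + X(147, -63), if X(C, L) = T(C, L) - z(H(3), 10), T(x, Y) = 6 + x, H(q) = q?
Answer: -86145/2 ≈ -43073.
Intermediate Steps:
z(G, K) = 3/2 + G/3 (z(G, K) = G*(⅓) + 3*(½) = G/3 + 3/2 = 3/2 + G/3)
X(C, L) = 7/2 + C (X(C, L) = (6 + C) - (3/2 + (⅓)*3) = (6 + C) - (3/2 + 1) = (6 + C) - 1*5/2 = (6 + C) - 5/2 = 7/2 + C)
-43223 + X(147, -63) = -43223 + (7/2 + 147) = -43223 + 301/2 = -86145/2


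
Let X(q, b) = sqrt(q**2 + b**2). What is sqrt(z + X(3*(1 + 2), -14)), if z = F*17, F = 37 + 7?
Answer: sqrt(748 + sqrt(277)) ≈ 27.652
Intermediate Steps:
F = 44
z = 748 (z = 44*17 = 748)
X(q, b) = sqrt(b**2 + q**2)
sqrt(z + X(3*(1 + 2), -14)) = sqrt(748 + sqrt((-14)**2 + (3*(1 + 2))**2)) = sqrt(748 + sqrt(196 + (3*3)**2)) = sqrt(748 + sqrt(196 + 9**2)) = sqrt(748 + sqrt(196 + 81)) = sqrt(748 + sqrt(277))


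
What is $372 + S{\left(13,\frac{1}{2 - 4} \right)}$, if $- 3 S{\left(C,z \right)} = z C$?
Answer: $\frac{2245}{6} \approx 374.17$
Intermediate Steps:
$S{\left(C,z \right)} = - \frac{C z}{3}$ ($S{\left(C,z \right)} = - \frac{z C}{3} = - \frac{C z}{3}$)
$372 + S{\left(13,\frac{1}{2 - 4} \right)} = 372 - \frac{13}{3 \left(2 - 4\right)} = 372 - \frac{13}{3 \left(-2\right)} = 372 - \frac{13}{3} \left(- \frac{1}{2}\right) = 372 + \frac{13}{6} = \frac{2245}{6}$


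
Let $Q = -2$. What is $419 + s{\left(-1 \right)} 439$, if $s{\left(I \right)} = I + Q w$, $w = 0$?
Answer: $-20$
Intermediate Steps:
$s{\left(I \right)} = I$ ($s{\left(I \right)} = I - 0 = I + 0 = I$)
$419 + s{\left(-1 \right)} 439 = 419 - 439 = -20$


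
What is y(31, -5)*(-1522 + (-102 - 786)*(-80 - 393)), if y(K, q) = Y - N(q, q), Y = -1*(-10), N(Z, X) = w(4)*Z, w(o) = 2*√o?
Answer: 12555060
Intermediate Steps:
N(Z, X) = 4*Z (N(Z, X) = (2*√4)*Z = (2*2)*Z = 4*Z)
Y = 10
y(K, q) = 10 - 4*q
y(31, -5)*(-1522 + (-102 - 786)*(-80 - 393)) = (10 - 4*(-5))*(-1522 + (-102 - 786)*(-80 - 393)) = (10 + 20)*(-1522 - 888*(-473)) = 30*(-1522 + 420024) = 30*418502 = 12555060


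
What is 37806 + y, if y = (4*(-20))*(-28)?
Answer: 40046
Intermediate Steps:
y = 2240 (y = -80*(-28) = 2240)
37806 + y = 37806 + 2240 = 40046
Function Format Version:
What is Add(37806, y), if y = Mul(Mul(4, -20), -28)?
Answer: 40046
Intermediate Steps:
y = 2240 (y = Mul(-80, -28) = 2240)
Add(37806, y) = Add(37806, 2240) = 40046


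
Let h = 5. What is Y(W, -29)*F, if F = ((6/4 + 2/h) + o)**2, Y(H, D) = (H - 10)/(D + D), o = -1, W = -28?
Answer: 1539/2900 ≈ 0.53069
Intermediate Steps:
Y(H, D) = (-10 + H)/(2*D) (Y(H, D) = (-10 + H)/((2*D)) = (-10 + H)*(1/(2*D)) = (-10 + H)/(2*D))
F = 81/100 (F = ((6/4 + 2/5) - 1)**2 = ((6*(1/4) + 2*(1/5)) - 1)**2 = ((3/2 + 2/5) - 1)**2 = (19/10 - 1)**2 = (9/10)**2 = 81/100 ≈ 0.81000)
Y(W, -29)*F = ((1/2)*(-10 - 28)/(-29))*(81/100) = ((1/2)*(-1/29)*(-38))*(81/100) = (19/29)*(81/100) = 1539/2900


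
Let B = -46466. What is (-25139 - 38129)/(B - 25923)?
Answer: 63268/72389 ≈ 0.87400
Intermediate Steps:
(-25139 - 38129)/(B - 25923) = (-25139 - 38129)/(-46466 - 25923) = -63268/(-72389) = -63268*(-1/72389) = 63268/72389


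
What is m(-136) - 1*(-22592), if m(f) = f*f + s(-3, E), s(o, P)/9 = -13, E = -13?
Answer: 40971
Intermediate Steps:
s(o, P) = -117 (s(o, P) = 9*(-13) = -117)
m(f) = -117 + f² (m(f) = f*f - 117 = f² - 117 = -117 + f²)
m(-136) - 1*(-22592) = (-117 + (-136)²) - 1*(-22592) = (-117 + 18496) + 22592 = 18379 + 22592 = 40971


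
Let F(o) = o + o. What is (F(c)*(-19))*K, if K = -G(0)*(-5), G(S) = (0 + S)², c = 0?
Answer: 0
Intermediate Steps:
G(S) = S²
F(o) = 2*o
K = 0 (K = -1*0²*(-5) = -1*0*(-5) = 0*(-5) = 0)
(F(c)*(-19))*K = ((2*0)*(-19))*0 = (0*(-19))*0 = 0*0 = 0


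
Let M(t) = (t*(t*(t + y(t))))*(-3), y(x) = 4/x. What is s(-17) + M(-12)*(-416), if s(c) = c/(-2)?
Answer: -4432879/2 ≈ -2.2164e+6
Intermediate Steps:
s(c) = -c/2 (s(c) = c*(-1/2) = -c/2)
M(t) = -3*t**2*(t + 4/t) (M(t) = (t*(t*(t + 4/t)))*(-3) = (t**2*(t + 4/t))*(-3) = -3*t**2*(t + 4/t))
s(-17) + M(-12)*(-416) = -1/2*(-17) - 3*(-12)*(4 + (-12)**2)*(-416) = 17/2 - 3*(-12)*(4 + 144)*(-416) = 17/2 - 3*(-12)*148*(-416) = 17/2 + 5328*(-416) = 17/2 - 2216448 = -4432879/2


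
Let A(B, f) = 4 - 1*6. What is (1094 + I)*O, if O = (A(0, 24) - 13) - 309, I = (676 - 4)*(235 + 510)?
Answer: -162561816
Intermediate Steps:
I = 500640 (I = 672*745 = 500640)
A(B, f) = -2 (A(B, f) = 4 - 6 = -2)
O = -324 (O = (-2 - 13) - 309 = -15 - 309 = -324)
(1094 + I)*O = (1094 + 500640)*(-324) = 501734*(-324) = -162561816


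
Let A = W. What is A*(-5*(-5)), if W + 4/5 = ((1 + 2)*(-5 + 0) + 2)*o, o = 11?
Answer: -3595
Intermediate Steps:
W = -719/5 (W = -⅘ + ((1 + 2)*(-5 + 0) + 2)*11 = -⅘ + (3*(-5) + 2)*11 = -⅘ + (-15 + 2)*11 = -⅘ - 13*11 = -⅘ - 143 = -719/5 ≈ -143.80)
A = -719/5 ≈ -143.80
A*(-5*(-5)) = -(-719)*(-5) = -719/5*25 = -3595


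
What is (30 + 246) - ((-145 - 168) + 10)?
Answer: 579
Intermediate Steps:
(30 + 246) - ((-145 - 168) + 10) = 276 - (-313 + 10) = 276 - 1*(-303) = 276 + 303 = 579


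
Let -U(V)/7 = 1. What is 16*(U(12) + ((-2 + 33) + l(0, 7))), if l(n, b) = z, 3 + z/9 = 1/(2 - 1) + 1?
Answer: 240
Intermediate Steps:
z = -9 (z = -27 + 9*(1/(2 - 1) + 1) = -27 + 9*(1/1 + 1) = -27 + 9*(1 + 1) = -27 + 9*2 = -27 + 18 = -9)
l(n, b) = -9
U(V) = -7 (U(V) = -7*1 = -7)
16*(U(12) + ((-2 + 33) + l(0, 7))) = 16*(-7 + ((-2 + 33) - 9)) = 16*(-7 + (31 - 9)) = 16*(-7 + 22) = 16*15 = 240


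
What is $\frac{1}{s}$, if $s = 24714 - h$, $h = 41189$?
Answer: $- \frac{1}{16475} \approx -6.0698 \cdot 10^{-5}$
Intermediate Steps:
$s = -16475$ ($s = 24714 - 41189 = -16475$)
$\frac{1}{s} = \frac{1}{-16475} = - \frac{1}{16475}$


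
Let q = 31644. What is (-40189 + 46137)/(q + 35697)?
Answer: 5948/67341 ≈ 0.088327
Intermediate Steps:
(-40189 + 46137)/(q + 35697) = (-40189 + 46137)/(31644 + 35697) = 5948/67341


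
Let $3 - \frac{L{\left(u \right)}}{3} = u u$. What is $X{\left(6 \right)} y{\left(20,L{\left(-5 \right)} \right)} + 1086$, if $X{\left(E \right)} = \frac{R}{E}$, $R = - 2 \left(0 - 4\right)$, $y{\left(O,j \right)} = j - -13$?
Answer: $\frac{3046}{3} \approx 1015.3$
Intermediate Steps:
$L{\left(u \right)} = 9 - 3 u^{2}$ ($L{\left(u \right)} = 9 - 3 u u = 9 - 3 u^{2}$)
$y{\left(O,j \right)} = 13 + j$ ($y{\left(O,j \right)} = j + 13 = 13 + j$)
$R = 8$ ($R = \left(-2\right) \left(-4\right) = 8$)
$X{\left(E \right)} = \frac{8}{E}$
$X{\left(6 \right)} y{\left(20,L{\left(-5 \right)} \right)} + 1086 = \frac{8}{6} \left(13 + \left(9 - 3 \left(-5\right)^{2}\right)\right) + 1086 = 8 \cdot \frac{1}{6} \left(13 + \left(9 - 75\right)\right) + 1086 = \frac{4 \left(13 + \left(9 - 75\right)\right)}{3} + 1086 = \frac{4 \left(13 - 66\right)}{3} + 1086 = \frac{4}{3} \left(-53\right) + 1086 = - \frac{212}{3} + 1086 = \frac{3046}{3}$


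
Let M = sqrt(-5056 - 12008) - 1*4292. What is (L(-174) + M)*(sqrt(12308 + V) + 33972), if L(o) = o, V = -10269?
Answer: -2*(2233 - 3*I*sqrt(474))*(33972 + sqrt(2039)) ≈ -1.5192e+8 + 4.4436e+6*I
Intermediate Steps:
M = -4292 + 6*I*sqrt(474) (M = sqrt(-17064) - 4292 = 6*I*sqrt(474) - 4292 = -4292 + 6*I*sqrt(474) ≈ -4292.0 + 130.63*I)
(L(-174) + M)*(sqrt(12308 + V) + 33972) = (-174 + (-4292 + 6*I*sqrt(474)))*(sqrt(12308 - 10269) + 33972) = (-4466 + 6*I*sqrt(474))*(sqrt(2039) + 33972) = (-4466 + 6*I*sqrt(474))*(33972 + sqrt(2039))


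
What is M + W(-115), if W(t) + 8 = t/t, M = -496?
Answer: -503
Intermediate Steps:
W(t) = -7 (W(t) = -8 + t/t = -8 + 1 = -7)
M + W(-115) = -496 - 7 = -503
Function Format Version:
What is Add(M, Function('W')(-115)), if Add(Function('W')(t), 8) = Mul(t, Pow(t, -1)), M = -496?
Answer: -503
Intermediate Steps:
Function('W')(t) = -7 (Function('W')(t) = Add(-8, Mul(t, Pow(t, -1))) = Add(-8, 1) = -7)
Add(M, Function('W')(-115)) = Add(-496, -7) = -503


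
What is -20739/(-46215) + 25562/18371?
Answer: 520781333/283005255 ≈ 1.8402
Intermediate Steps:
-20739/(-46215) + 25562/18371 = -20739*(-1/46215) + 25562*(1/18371) = 6913/15405 + 25562/18371 = 520781333/283005255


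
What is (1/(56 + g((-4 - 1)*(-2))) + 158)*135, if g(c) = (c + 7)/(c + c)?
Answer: 8084970/379 ≈ 21332.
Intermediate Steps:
g(c) = (7 + c)/(2*c) (g(c) = (7 + c)/((2*c)) = (7 + c)*(1/(2*c)) = (7 + c)/(2*c))
(1/(56 + g((-4 - 1)*(-2))) + 158)*135 = (1/(56 + (7 + (-4 - 1)*(-2))/(2*(((-4 - 1)*(-2))))) + 158)*135 = (1/(56 + (7 - 5*(-2))/(2*((-5*(-2))))) + 158)*135 = (1/(56 + (1/2)*(7 + 10)/10) + 158)*135 = (1/(56 + (1/2)*(1/10)*17) + 158)*135 = (1/(56 + 17/20) + 158)*135 = (1/(1137/20) + 158)*135 = (20/1137 + 158)*135 = (179666/1137)*135 = 8084970/379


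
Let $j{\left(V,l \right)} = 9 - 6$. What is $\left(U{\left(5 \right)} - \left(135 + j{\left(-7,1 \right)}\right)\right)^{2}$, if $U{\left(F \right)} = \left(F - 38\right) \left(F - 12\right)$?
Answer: $8649$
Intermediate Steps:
$j{\left(V,l \right)} = 3$
$U{\left(F \right)} = \left(-38 + F\right) \left(-12 + F\right)$
$\left(U{\left(5 \right)} - \left(135 + j{\left(-7,1 \right)}\right)\right)^{2} = \left(\left(456 + 5^{2} - 250\right) - 138\right)^{2} = \left(\left(456 + 25 - 250\right) - 138\right)^{2} = \left(231 + \left(-305 + 167\right)\right)^{2} = \left(231 - 138\right)^{2} = 93^{2} = 8649$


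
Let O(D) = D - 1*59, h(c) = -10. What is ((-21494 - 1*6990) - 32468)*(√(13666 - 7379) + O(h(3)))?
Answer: 4205688 - 60952*√6287 ≈ -6.2723e+5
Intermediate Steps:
O(D) = -59 + D (O(D) = D - 59 = -59 + D)
((-21494 - 1*6990) - 32468)*(√(13666 - 7379) + O(h(3))) = ((-21494 - 1*6990) - 32468)*(√(13666 - 7379) + (-59 - 10)) = ((-21494 - 6990) - 32468)*(√6287 - 69) = (-28484 - 32468)*(-69 + √6287) = -60952*(-69 + √6287) = 4205688 - 60952*√6287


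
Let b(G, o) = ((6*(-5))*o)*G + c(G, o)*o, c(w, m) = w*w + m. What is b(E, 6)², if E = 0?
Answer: 1296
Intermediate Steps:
c(w, m) = m + w² (c(w, m) = w² + m = m + w²)
b(G, o) = o*(o + G²) - 30*G*o (b(G, o) = ((6*(-5))*o)*G + (o + G²)*o = (-30*o)*G + o*(o + G²) = -30*G*o + o*(o + G²) = o*(o + G²) - 30*G*o)
b(E, 6)² = (6*(6 + 0² - 30*0))² = (6*(6 + 0 + 0))² = (6*6)² = 36² = 1296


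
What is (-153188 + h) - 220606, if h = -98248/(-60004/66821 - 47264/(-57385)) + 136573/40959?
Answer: 922143532762893151/973123705197 ≈ 9.4761e+5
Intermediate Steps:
h = 1285891335023300569/973123705197 (h = -98248/(-60004*1/66821 - 47264*(-1/57385)) + 136573*(1/40959) = -98248/(-60004/66821 + 47264/57385) + 136573/40959 = -98248/(-285101796/3834523085) + 136573/40959 = -98248*(-3834523085/285101796) + 136573/40959 = 94183556013770/71275449 + 136573/40959 = 1285891335023300569/973123705197 ≈ 1.3214e+6)
(-153188 + h) - 220606 = (-153188 + 1285891335023300569/973123705197) - 220606 = 1136820460871582533/973123705197 - 220606 = 922143532762893151/973123705197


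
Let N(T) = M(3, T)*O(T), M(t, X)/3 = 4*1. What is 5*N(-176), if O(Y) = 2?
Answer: 120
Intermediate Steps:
M(t, X) = 12 (M(t, X) = 3*(4*1) = 3*4 = 12)
N(T) = 24 (N(T) = 12*2 = 24)
5*N(-176) = 5*24 = 120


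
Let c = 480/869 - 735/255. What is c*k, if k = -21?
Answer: 722841/14773 ≈ 48.930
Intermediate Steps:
c = -34421/14773 (c = 480*(1/869) - 735*1/255 = 480/869 - 49/17 = -34421/14773 ≈ -2.3300)
c*k = -34421/14773*(-21) = 722841/14773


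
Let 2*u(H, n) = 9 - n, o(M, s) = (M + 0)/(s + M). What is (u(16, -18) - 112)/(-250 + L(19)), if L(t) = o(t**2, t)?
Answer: 1970/4981 ≈ 0.39550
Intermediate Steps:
o(M, s) = M/(M + s)
u(H, n) = 9/2 - n/2 (u(H, n) = (9 - n)/2 = 9/2 - n/2)
L(t) = t**2/(t + t**2) (L(t) = t**2/(t**2 + t) = t**2/(t + t**2))
(u(16, -18) - 112)/(-250 + L(19)) = ((9/2 - 1/2*(-18)) - 112)/(-250 + 19/(1 + 19)) = ((9/2 + 9) - 112)/(-250 + 19/20) = (27/2 - 112)/(-250 + 19*(1/20)) = -197/(2*(-250 + 19/20)) = -197/(2*(-4981/20)) = -197/2*(-20/4981) = 1970/4981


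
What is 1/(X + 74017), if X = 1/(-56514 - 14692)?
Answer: 71206/5270454501 ≈ 1.3510e-5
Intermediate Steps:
X = -1/71206 (X = 1/(-71206) = -1/71206 ≈ -1.4044e-5)
1/(X + 74017) = 1/(-1/71206 + 74017) = 1/(5270454501/71206) = 71206/5270454501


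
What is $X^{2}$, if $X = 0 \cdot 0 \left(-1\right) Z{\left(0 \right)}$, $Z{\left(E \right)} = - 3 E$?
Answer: $0$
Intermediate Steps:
$X = 0$ ($X = 0 \cdot 0 \left(-1\right) \left(\left(-3\right) 0\right) = 0 \cdot 0 \cdot 0 = 0 \cdot 0 = 0$)
$X^{2} = 0^{2} = 0$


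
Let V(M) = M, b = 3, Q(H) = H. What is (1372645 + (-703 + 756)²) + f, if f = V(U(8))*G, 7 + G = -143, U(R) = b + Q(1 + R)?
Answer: 1373654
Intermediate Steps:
U(R) = 4 + R (U(R) = 3 + (1 + R) = 4 + R)
G = -150 (G = -7 - 143 = -150)
f = -1800 (f = (4 + 8)*(-150) = 12*(-150) = -1800)
(1372645 + (-703 + 756)²) + f = (1372645 + (-703 + 756)²) - 1800 = (1372645 + 53²) - 1800 = (1372645 + 2809) - 1800 = 1375454 - 1800 = 1373654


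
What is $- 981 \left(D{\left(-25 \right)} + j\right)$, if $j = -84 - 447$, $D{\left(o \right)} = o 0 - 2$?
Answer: $522873$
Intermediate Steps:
$D{\left(o \right)} = -2$ ($D{\left(o \right)} = 0 - 2 = -2$)
$j = -531$ ($j = -84 - 447 = -531$)
$- 981 \left(D{\left(-25 \right)} + j\right) = - 981 \left(-2 - 531\right) = \left(-981\right) \left(-533\right) = 522873$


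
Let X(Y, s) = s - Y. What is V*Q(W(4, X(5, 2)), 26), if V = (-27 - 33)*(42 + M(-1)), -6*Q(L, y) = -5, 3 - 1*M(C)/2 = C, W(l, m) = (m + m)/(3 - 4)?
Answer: -2500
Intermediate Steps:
W(l, m) = -2*m (W(l, m) = (2*m)/(-1) = (2*m)*(-1) = -2*m)
M(C) = 6 - 2*C
Q(L, y) = 5/6 (Q(L, y) = -1/6*(-5) = 5/6)
V = -3000 (V = (-27 - 33)*(42 + (6 - 2*(-1))) = -60*(42 + (6 + 2)) = -60*(42 + 8) = -60*50 = -3000)
V*Q(W(4, X(5, 2)), 26) = -3000*5/6 = -2500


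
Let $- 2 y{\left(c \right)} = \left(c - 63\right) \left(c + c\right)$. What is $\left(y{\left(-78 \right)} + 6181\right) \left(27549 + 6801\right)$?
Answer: $-165463950$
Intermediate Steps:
$y{\left(c \right)} = - c \left(-63 + c\right)$ ($y{\left(c \right)} = - \frac{\left(c - 63\right) \left(c + c\right)}{2} = - \frac{\left(-63 + c\right) 2 c}{2} = - \frac{2 c \left(-63 + c\right)}{2} = - c \left(-63 + c\right)$)
$\left(y{\left(-78 \right)} + 6181\right) \left(27549 + 6801\right) = \left(- 78 \left(63 - -78\right) + 6181\right) \left(27549 + 6801\right) = \left(- 78 \left(63 + 78\right) + 6181\right) 34350 = \left(\left(-78\right) 141 + 6181\right) 34350 = \left(-10998 + 6181\right) 34350 = \left(-4817\right) 34350 = -165463950$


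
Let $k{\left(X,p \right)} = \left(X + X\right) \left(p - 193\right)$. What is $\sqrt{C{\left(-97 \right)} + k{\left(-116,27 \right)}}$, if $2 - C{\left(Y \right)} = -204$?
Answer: $9 \sqrt{478} \approx 196.77$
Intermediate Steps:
$C{\left(Y \right)} = 206$ ($C{\left(Y \right)} = 2 - -204 = 2 + 204 = 206$)
$k{\left(X,p \right)} = 2 X \left(-193 + p\right)$
$\sqrt{C{\left(-97 \right)} + k{\left(-116,27 \right)}} = \sqrt{206 + 2 \left(-116\right) \left(-193 + 27\right)} = \sqrt{206 + 2 \left(-116\right) \left(-166\right)} = \sqrt{206 + 38512} = \sqrt{38718} = 9 \sqrt{478}$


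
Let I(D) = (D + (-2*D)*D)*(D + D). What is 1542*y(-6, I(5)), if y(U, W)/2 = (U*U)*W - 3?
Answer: -49970052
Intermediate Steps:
I(D) = 2*D*(D - 2*D**2) (I(D) = (D - 2*D**2)*(2*D) = 2*D*(D - 2*D**2))
y(U, W) = -6 + 2*W*U**2 (y(U, W) = 2*((U*U)*W - 3) = 2*(U**2*W - 3) = 2*(W*U**2 - 3) = 2*(-3 + W*U**2) = -6 + 2*W*U**2)
1542*y(-6, I(5)) = 1542*(-6 + 2*(5**2*(2 - 4*5))*(-6)**2) = 1542*(-6 + 2*(25*(2 - 20))*36) = 1542*(-6 + 2*(25*(-18))*36) = 1542*(-6 + 2*(-450)*36) = 1542*(-6 - 32400) = 1542*(-32406) = -49970052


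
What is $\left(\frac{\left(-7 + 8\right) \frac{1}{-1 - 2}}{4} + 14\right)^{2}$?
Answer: $\frac{27889}{144} \approx 193.67$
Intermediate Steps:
$\left(\frac{\left(-7 + 8\right) \frac{1}{-1 - 2}}{4} + 14\right)^{2} = \left(1 \frac{1}{-3} \cdot \frac{1}{4} + 14\right)^{2} = \left(1 \left(- \frac{1}{3}\right) \frac{1}{4} + 14\right)^{2} = \left(\left(- \frac{1}{3}\right) \frac{1}{4} + 14\right)^{2} = \left(- \frac{1}{12} + 14\right)^{2} = \left(\frac{167}{12}\right)^{2} = \frac{27889}{144}$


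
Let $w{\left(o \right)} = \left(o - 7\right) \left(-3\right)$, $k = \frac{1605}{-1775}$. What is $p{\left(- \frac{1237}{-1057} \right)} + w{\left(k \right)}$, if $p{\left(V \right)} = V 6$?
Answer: $\frac{11532636}{375235} \approx 30.734$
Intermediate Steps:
$p{\left(V \right)} = 6 V$
$k = - \frac{321}{355}$ ($k = 1605 \left(- \frac{1}{1775}\right) = - \frac{321}{355} \approx -0.90423$)
$w{\left(o \right)} = 21 - 3 o$ ($w{\left(o \right)} = \left(-7 + o\right) \left(-3\right) = 21 - 3 o$)
$p{\left(- \frac{1237}{-1057} \right)} + w{\left(k \right)} = 6 \left(- \frac{1237}{-1057}\right) + \left(21 - - \frac{963}{355}\right) = 6 \left(\left(-1237\right) \left(- \frac{1}{1057}\right)\right) + \left(21 + \frac{963}{355}\right) = 6 \cdot \frac{1237}{1057} + \frac{8418}{355} = \frac{7422}{1057} + \frac{8418}{355} = \frac{11532636}{375235}$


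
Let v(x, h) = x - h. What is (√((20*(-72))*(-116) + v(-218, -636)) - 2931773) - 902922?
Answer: -3834695 + √167458 ≈ -3.8343e+6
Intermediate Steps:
(√((20*(-72))*(-116) + v(-218, -636)) - 2931773) - 902922 = (√((20*(-72))*(-116) + (-218 - 1*(-636))) - 2931773) - 902922 = (√(-1440*(-116) + (-218 + 636)) - 2931773) - 902922 = (√(167040 + 418) - 2931773) - 902922 = (√167458 - 2931773) - 902922 = (-2931773 + √167458) - 902922 = -3834695 + √167458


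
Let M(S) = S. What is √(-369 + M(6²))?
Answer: 3*I*√37 ≈ 18.248*I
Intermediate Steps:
√(-369 + M(6²)) = √(-369 + 6²) = √(-369 + 36) = √(-333) = 3*I*√37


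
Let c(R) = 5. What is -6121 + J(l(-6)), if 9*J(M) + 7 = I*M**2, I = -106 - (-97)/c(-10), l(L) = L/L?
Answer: -30657/5 ≈ -6131.4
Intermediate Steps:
l(L) = 1
I = -433/5 (I = -106 - (-97)/5 = -106 - 1*(-97/5) = -106 + 97/5 = -433/5 ≈ -86.600)
J(M) = -7/9 - 433*M**2/45 (J(M) = -7/9 + (-433*M**2/5)/9 = -7/9 - 433*M**2/45)
-6121 + J(l(-6)) = -6121 + (-7/9 - 433/45*1**2) = -6121 + (-7/9 - 433/45*1) = -6121 + (-7/9 - 433/45) = -6121 - 52/5 = -30657/5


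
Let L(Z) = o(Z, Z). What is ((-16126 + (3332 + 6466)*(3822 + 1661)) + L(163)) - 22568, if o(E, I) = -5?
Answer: 53683735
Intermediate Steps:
L(Z) = -5
((-16126 + (3332 + 6466)*(3822 + 1661)) + L(163)) - 22568 = ((-16126 + (3332 + 6466)*(3822 + 1661)) - 5) - 22568 = ((-16126 + 9798*5483) - 5) - 22568 = ((-16126 + 53722434) - 5) - 22568 = (53706308 - 5) - 22568 = 53706303 - 22568 = 53683735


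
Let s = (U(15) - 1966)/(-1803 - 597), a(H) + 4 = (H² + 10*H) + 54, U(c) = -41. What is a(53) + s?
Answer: 2711869/800 ≈ 3389.8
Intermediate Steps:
a(H) = 50 + H² + 10*H (a(H) = -4 + ((H² + 10*H) + 54) = -4 + (54 + H² + 10*H) = 50 + H² + 10*H)
s = 669/800 (s = (-41 - 1966)/(-1803 - 597) = -2007/(-2400) = -2007*(-1/2400) = 669/800 ≈ 0.83625)
a(53) + s = (50 + 53² + 10*53) + 669/800 = (50 + 2809 + 530) + 669/800 = 3389 + 669/800 = 2711869/800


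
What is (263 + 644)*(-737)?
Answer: -668459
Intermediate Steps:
(263 + 644)*(-737) = 907*(-737) = -668459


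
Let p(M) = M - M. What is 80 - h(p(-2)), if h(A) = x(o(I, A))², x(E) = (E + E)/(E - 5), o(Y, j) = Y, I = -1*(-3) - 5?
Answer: 3904/49 ≈ 79.673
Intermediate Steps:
p(M) = 0
I = -2 (I = 3 - 5 = -2)
x(E) = 2*E/(-5 + E) (x(E) = (2*E)/(-5 + E) = 2*E/(-5 + E))
h(A) = 16/49 (h(A) = (2*(-2)/(-5 - 2))² = (2*(-2)/(-7))² = (2*(-2)*(-⅐))² = (4/7)² = 16/49)
80 - h(p(-2)) = 80 - 1*16/49 = 80 - 16/49 = 3904/49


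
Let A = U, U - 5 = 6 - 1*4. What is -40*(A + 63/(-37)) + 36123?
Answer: 1328711/37 ≈ 35911.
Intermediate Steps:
U = 7 (U = 5 + (6 - 1*4) = 5 + (6 - 4) = 5 + 2 = 7)
A = 7
-40*(A + 63/(-37)) + 36123 = -40*(7 + 63/(-37)) + 36123 = -40*(7 + 63*(-1/37)) + 36123 = -40*(7 - 63/37) + 36123 = -40*196/37 + 36123 = -7840/37 + 36123 = 1328711/37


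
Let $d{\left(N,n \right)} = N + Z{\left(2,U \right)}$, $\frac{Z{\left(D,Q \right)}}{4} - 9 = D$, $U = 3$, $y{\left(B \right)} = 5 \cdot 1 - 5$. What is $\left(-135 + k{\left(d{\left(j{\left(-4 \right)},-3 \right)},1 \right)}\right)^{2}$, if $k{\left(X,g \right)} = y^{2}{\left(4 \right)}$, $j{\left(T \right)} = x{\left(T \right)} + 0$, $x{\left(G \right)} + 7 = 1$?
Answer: $18225$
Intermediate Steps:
$x{\left(G \right)} = -6$ ($x{\left(G \right)} = -7 + 1 = -6$)
$y{\left(B \right)} = 0$ ($y{\left(B \right)} = 5 - 5 = 0$)
$Z{\left(D,Q \right)} = 36 + 4 D$
$j{\left(T \right)} = -6$ ($j{\left(T \right)} = -6 + 0 = -6$)
$d{\left(N,n \right)} = 44 + N$ ($d{\left(N,n \right)} = N + \left(36 + 4 \cdot 2\right) = N + \left(36 + 8\right) = N + 44 = 44 + N$)
$k{\left(X,g \right)} = 0$ ($k{\left(X,g \right)} = 0^{2} = 0$)
$\left(-135 + k{\left(d{\left(j{\left(-4 \right)},-3 \right)},1 \right)}\right)^{2} = \left(-135 + 0\right)^{2} = \left(-135\right)^{2} = 18225$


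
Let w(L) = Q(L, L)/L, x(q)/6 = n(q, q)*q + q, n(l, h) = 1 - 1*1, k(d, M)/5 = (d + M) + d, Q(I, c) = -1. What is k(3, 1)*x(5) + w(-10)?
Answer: 10501/10 ≈ 1050.1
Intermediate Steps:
k(d, M) = 5*M + 10*d (k(d, M) = 5*((d + M) + d) = 5*((M + d) + d) = 5*(M + 2*d) = 5*M + 10*d)
n(l, h) = 0 (n(l, h) = 1 - 1 = 0)
x(q) = 6*q (x(q) = 6*(0*q + q) = 6*(0 + q) = 6*q)
w(L) = -1/L
k(3, 1)*x(5) + w(-10) = (5*1 + 10*3)*(6*5) - 1/(-10) = (5 + 30)*30 - 1*(-1/10) = 35*30 + 1/10 = 1050 + 1/10 = 10501/10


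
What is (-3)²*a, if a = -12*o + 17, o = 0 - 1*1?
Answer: 261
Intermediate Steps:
o = -1 (o = 0 - 1 = -1)
a = 29 (a = -12*(-1) + 17 = 12 + 17 = 29)
(-3)²*a = (-3)²*29 = 9*29 = 261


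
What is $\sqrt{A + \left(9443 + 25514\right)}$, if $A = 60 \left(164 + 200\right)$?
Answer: $\sqrt{56797} \approx 238.32$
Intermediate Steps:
$A = 21840$ ($A = 60 \cdot 364 = 21840$)
$\sqrt{A + \left(9443 + 25514\right)} = \sqrt{21840 + \left(9443 + 25514\right)} = \sqrt{21840 + 34957} = \sqrt{56797}$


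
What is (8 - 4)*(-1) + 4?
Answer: 0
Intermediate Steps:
(8 - 4)*(-1) + 4 = 4*(-1) + 4 = -4 + 4 = 0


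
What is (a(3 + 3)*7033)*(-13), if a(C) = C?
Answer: -548574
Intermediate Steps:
(a(3 + 3)*7033)*(-13) = ((3 + 3)*7033)*(-13) = (6*7033)*(-13) = 42198*(-13) = -548574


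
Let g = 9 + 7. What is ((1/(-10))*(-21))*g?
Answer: 168/5 ≈ 33.600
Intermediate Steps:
g = 16
((1/(-10))*(-21))*g = ((1/(-10))*(-21))*16 = ((1*(-⅒))*(-21))*16 = -⅒*(-21)*16 = (21/10)*16 = 168/5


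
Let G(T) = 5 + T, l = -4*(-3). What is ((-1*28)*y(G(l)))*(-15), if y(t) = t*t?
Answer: 121380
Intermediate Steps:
l = 12
y(t) = t²
((-1*28)*y(G(l)))*(-15) = ((-1*28)*(5 + 12)²)*(-15) = -28*17²*(-15) = -28*289*(-15) = -8092*(-15) = 121380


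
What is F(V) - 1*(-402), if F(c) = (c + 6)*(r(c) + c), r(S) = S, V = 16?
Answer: 1106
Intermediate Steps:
F(c) = 2*c*(6 + c) (F(c) = (c + 6)*(c + c) = (6 + c)*(2*c) = 2*c*(6 + c))
F(V) - 1*(-402) = 2*16*(6 + 16) - 1*(-402) = 2*16*22 + 402 = 704 + 402 = 1106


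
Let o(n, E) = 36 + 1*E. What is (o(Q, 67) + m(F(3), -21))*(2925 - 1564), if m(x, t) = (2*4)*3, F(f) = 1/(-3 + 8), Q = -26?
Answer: 172847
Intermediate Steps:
F(f) = ⅕ (F(f) = 1/5 = ⅕)
o(n, E) = 36 + E
m(x, t) = 24 (m(x, t) = 8*3 = 24)
(o(Q, 67) + m(F(3), -21))*(2925 - 1564) = ((36 + 67) + 24)*(2925 - 1564) = (103 + 24)*1361 = 127*1361 = 172847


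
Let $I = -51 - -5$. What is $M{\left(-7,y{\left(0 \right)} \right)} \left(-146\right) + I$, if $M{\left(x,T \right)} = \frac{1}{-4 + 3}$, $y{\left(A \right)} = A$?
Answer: $100$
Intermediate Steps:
$M{\left(x,T \right)} = -1$ ($M{\left(x,T \right)} = \frac{1}{-1} = -1$)
$I = -46$ ($I = -51 + 5 = -46$)
$M{\left(-7,y{\left(0 \right)} \right)} \left(-146\right) + I = \left(-1\right) \left(-146\right) - 46 = 146 - 46 = 100$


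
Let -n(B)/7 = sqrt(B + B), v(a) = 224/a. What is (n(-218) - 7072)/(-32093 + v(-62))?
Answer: 219232/994995 + 434*I*sqrt(109)/994995 ≈ 0.22033 + 0.0045539*I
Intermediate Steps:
n(B) = -7*sqrt(2)*sqrt(B) (n(B) = -7*sqrt(B + B) = -7*sqrt(2)*sqrt(B))
(n(-218) - 7072)/(-32093 + v(-62)) = (-7*sqrt(2)*sqrt(-218) - 7072)/(-32093 + 224/(-62)) = (-7*sqrt(2)*I*sqrt(218) - 7072)/(-32093 + 224*(-1/62)) = (-14*I*sqrt(109) - 7072)/(-32093 - 112/31) = (-7072 - 14*I*sqrt(109))/(-994995/31) = (-7072 - 14*I*sqrt(109))*(-31/994995) = 219232/994995 + 434*I*sqrt(109)/994995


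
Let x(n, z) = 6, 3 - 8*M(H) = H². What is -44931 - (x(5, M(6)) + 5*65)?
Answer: -45262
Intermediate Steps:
M(H) = 3/8 - H²/8
-44931 - (x(5, M(6)) + 5*65) = -44931 - (6 + 5*65) = -44931 - (6 + 325) = -44931 - 1*331 = -44931 - 331 = -45262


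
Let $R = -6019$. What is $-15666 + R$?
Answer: $-21685$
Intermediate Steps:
$-15666 + R = -15666 - 6019 = -21685$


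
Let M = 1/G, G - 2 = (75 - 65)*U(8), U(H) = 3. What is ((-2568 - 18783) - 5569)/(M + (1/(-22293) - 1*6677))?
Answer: 19204081920/4763189291 ≈ 4.0318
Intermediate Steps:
G = 32 (G = 2 + (75 - 65)*3 = 2 + 10*3 = 2 + 30 = 32)
M = 1/32 ≈ 0.031250
((-2568 - 18783) - 5569)/(M + (1/(-22293) - 1*6677)) = ((-2568 - 18783) - 5569)/(1/32 + (1/(-22293) - 1*6677)) = (-21351 - 5569)/(1/32 + (-1/22293 - 6677)) = -26920/(1/32 - 148850362/22293) = -26920/(-4763189291/713376) = -26920*(-713376/4763189291) = 19204081920/4763189291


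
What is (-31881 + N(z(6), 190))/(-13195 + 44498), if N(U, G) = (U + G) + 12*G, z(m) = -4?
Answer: -29415/31303 ≈ -0.93969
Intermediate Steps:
N(U, G) = U + 13*G (N(U, G) = (G + U) + 12*G = U + 13*G)
(-31881 + N(z(6), 190))/(-13195 + 44498) = (-31881 + (-4 + 13*190))/(-13195 + 44498) = (-31881 + (-4 + 2470))/31303 = (-31881 + 2466)*(1/31303) = -29415*1/31303 = -29415/31303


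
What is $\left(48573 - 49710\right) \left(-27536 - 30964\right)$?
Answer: $66514500$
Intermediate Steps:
$\left(48573 - 49710\right) \left(-27536 - 30964\right) = \left(-1137\right) \left(-58500\right) = 66514500$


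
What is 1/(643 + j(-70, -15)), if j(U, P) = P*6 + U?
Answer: 1/483 ≈ 0.0020704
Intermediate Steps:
j(U, P) = U + 6*P (j(U, P) = 6*P + U = U + 6*P)
1/(643 + j(-70, -15)) = 1/(643 + (-70 + 6*(-15))) = 1/(643 + (-70 - 90)) = 1/(643 - 160) = 1/483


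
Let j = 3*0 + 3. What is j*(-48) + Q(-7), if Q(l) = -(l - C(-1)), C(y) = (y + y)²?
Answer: -133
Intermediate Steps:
j = 3 (j = 0 + 3 = 3)
C(y) = 4*y² (C(y) = (2*y)² = 4*y²)
Q(l) = 4 - l (Q(l) = -(l - 4*(-1)²) = -(l - 4) = -(-4 + l) = 4 - l)
j*(-48) + Q(-7) = 3*(-48) + (4 - 1*(-7)) = -144 + (4 + 7) = -144 + 11 = -133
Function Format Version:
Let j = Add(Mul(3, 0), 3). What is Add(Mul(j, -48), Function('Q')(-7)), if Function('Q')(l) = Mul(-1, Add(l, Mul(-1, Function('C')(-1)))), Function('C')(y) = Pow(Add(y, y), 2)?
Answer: -133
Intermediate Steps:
j = 3 (j = Add(0, 3) = 3)
Function('C')(y) = Mul(4, Pow(y, 2)) (Function('C')(y) = Pow(Mul(2, y), 2) = Mul(4, Pow(y, 2)))
Function('Q')(l) = Add(4, Mul(-1, l)) (Function('Q')(l) = Mul(-1, Add(l, Mul(-1, Mul(4, Pow(-1, 2))))) = Mul(-1, Add(l, Mul(-1, Mul(4, 1)))) = Mul(-1, Add(l, Mul(-1, 4))) = Mul(-1, Add(l, -4)) = Mul(-1, Add(-4, l)) = Add(4, Mul(-1, l)))
Add(Mul(j, -48), Function('Q')(-7)) = Add(Mul(3, -48), Add(4, Mul(-1, -7))) = Add(-144, Add(4, 7)) = Add(-144, 11) = -133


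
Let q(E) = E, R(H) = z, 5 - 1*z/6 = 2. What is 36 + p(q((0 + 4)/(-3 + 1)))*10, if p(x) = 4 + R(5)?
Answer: 256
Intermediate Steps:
z = 18 (z = 30 - 6*2 = 30 - 12 = 18)
R(H) = 18
p(x) = 22 (p(x) = 4 + 18 = 22)
36 + p(q((0 + 4)/(-3 + 1)))*10 = 36 + 22*10 = 36 + 220 = 256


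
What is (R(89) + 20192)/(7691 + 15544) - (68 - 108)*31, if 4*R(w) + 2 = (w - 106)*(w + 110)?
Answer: 115322983/92940 ≈ 1240.8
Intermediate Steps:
R(w) = -1/2 + (-106 + w)*(110 + w)/4 (R(w) = -1/2 + ((w - 106)*(w + 110))/4 = -1/2 + ((-106 + w)*(110 + w))/4 = -1/2 + (-106 + w)*(110 + w)/4)
(R(89) + 20192)/(7691 + 15544) - (68 - 108)*31 = ((-5831/2 + 89 + (1/4)*89**2) + 20192)/(7691 + 15544) - (68 - 108)*31 = ((-5831/2 + 89 + (1/4)*7921) + 20192)/23235 - (-40)*31 = ((-5831/2 + 89 + 7921/4) + 20192)*(1/23235) - 1*(-1240) = (-3385/4 + 20192)*(1/23235) + 1240 = (77383/4)*(1/23235) + 1240 = 77383/92940 + 1240 = 115322983/92940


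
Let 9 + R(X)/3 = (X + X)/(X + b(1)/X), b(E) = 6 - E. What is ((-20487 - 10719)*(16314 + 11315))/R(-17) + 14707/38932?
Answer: 822386691564235/20127844 ≈ 4.0858e+7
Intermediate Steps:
R(X) = -27 + 6*X/(X + 5/X) (R(X) = -27 + 3*((X + X)/(X + (6 - 1*1)/X)) = -27 + 3*((2*X)/(X + (6 - 1)/X)) = -27 + 3*((2*X)/(X + 5/X)) = -27 + 3*(2*X/(X + 5/X)) = -27 + 6*X/(X + 5/X))
((-20487 - 10719)*(16314 + 11315))/R(-17) + 14707/38932 = ((-20487 - 10719)*(16314 + 11315))/((3*(-45 - 7*(-17)²)/(5 + (-17)²))) + 14707/38932 = (-31206*27629)/((3*(-45 - 7*289)/(5 + 289))) + 14707*(1/38932) = -862190574*98/(-45 - 2023) + 14707/38932 = -862190574/(3*(1/294)*(-2068)) + 14707/38932 = -862190574/(-1034/49) + 14707/38932 = -862190574*(-49/1034) + 14707/38932 = 21123669063/517 + 14707/38932 = 822386691564235/20127844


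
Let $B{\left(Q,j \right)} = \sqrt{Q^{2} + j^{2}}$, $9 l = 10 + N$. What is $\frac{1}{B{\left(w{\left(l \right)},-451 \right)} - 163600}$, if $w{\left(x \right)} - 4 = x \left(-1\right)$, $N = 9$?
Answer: $- \frac{1325160}{216794528423} - \frac{9 \sqrt{16475770}}{2167945284230} \approx -6.1294 \cdot 10^{-6}$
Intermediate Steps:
$l = \frac{19}{9}$ ($l = \frac{10 + 9}{9} = \frac{1}{9} \cdot 19 = \frac{19}{9} \approx 2.1111$)
$w{\left(x \right)} = 4 - x$ ($w{\left(x \right)} = 4 + x \left(-1\right) = 4 - x$)
$\frac{1}{B{\left(w{\left(l \right)},-451 \right)} - 163600} = \frac{1}{\sqrt{\left(4 - \frac{19}{9}\right)^{2} + \left(-451\right)^{2}} - 163600} = \frac{1}{\sqrt{\left(4 - \frac{19}{9}\right)^{2} + 203401} - 163600} = \frac{1}{\sqrt{\left(\frac{17}{9}\right)^{2} + 203401} - 163600} = \frac{1}{\sqrt{\frac{289}{81} + 203401} - 163600} = \frac{1}{\sqrt{\frac{16475770}{81}} - 163600} = \frac{1}{\frac{\sqrt{16475770}}{9} - 163600} = \frac{1}{-163600 + \frac{\sqrt{16475770}}{9}}$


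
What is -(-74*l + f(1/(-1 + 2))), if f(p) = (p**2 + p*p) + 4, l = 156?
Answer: 11538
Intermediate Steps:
f(p) = 4 + 2*p**2 (f(p) = (p**2 + p**2) + 4 = 2*p**2 + 4 = 4 + 2*p**2)
-(-74*l + f(1/(-1 + 2))) = -(-74*156 + (4 + 2*(1/(-1 + 2))**2)) = -(-11544 + (4 + 2*(1/1)**2)) = -(-11544 + (4 + 2*1**2)) = -(-11544 + (4 + 2*1)) = -(-11544 + (4 + 2)) = -(-11544 + 6) = -1*(-11538) = 11538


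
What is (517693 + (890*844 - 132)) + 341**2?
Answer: 1385002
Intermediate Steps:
(517693 + (890*844 - 132)) + 341**2 = (517693 + (751160 - 132)) + 116281 = (517693 + 751028) + 116281 = 1268721 + 116281 = 1385002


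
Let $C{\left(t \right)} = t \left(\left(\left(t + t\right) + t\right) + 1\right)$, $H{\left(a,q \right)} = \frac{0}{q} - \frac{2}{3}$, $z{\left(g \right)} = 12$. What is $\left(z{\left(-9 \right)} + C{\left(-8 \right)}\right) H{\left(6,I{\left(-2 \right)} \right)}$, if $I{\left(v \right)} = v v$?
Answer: $- \frac{392}{3} \approx -130.67$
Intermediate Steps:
$I{\left(v \right)} = v^{2}$
$H{\left(a,q \right)} = - \frac{2}{3}$ ($H{\left(a,q \right)} = 0 - \frac{2}{3} = - \frac{2}{3}$)
$C{\left(t \right)} = t \left(1 + 3 t\right)$ ($C{\left(t \right)} = t \left(\left(2 t + t\right) + 1\right) = t \left(3 t + 1\right) = t \left(1 + 3 t\right)$)
$\left(z{\left(-9 \right)} + C{\left(-8 \right)}\right) H{\left(6,I{\left(-2 \right)} \right)} = \left(12 - 8 \left(1 + 3 \left(-8\right)\right)\right) \left(- \frac{2}{3}\right) = \left(12 - 8 \left(1 - 24\right)\right) \left(- \frac{2}{3}\right) = \left(12 - -184\right) \left(- \frac{2}{3}\right) = \left(12 + 184\right) \left(- \frac{2}{3}\right) = 196 \left(- \frac{2}{3}\right) = - \frac{392}{3}$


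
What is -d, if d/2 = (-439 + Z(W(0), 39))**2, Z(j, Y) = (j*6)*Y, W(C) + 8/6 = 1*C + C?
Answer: -1128002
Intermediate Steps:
W(C) = -4/3 + 2*C (W(C) = -4/3 + (1*C + C) = -4/3 + (C + C) = -4/3 + 2*C)
Z(j, Y) = 6*Y*j (Z(j, Y) = (6*j)*Y = 6*Y*j)
d = 1128002 (d = 2*(-439 + 6*39*(-4/3 + 2*0))**2 = 2*(-439 + 6*39*(-4/3 + 0))**2 = 2*(-439 + 6*39*(-4/3))**2 = 2*(-439 - 312)**2 = 2*(-751)**2 = 2*564001 = 1128002)
-d = -1*1128002 = -1128002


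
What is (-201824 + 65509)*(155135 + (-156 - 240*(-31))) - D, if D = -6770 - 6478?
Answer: -22140132737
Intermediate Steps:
D = -13248
(-201824 + 65509)*(155135 + (-156 - 240*(-31))) - D = (-201824 + 65509)*(155135 + (-156 - 240*(-31))) - 1*(-13248) = -136315*(155135 + (-156 + 7440)) + 13248 = -136315*(155135 + 7284) + 13248 = -136315*162419 + 13248 = -22140145985 + 13248 = -22140132737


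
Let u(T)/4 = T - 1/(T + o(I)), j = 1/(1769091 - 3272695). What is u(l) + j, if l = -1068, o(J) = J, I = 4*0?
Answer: -1715045305559/401462268 ≈ -4272.0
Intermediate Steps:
I = 0
j = -1/1503604 (j = 1/(-1503604) = -1/1503604 ≈ -6.6507e-7)
u(T) = -4/T + 4*T (u(T) = 4*(T - 1/(T + 0)) = 4*(T - 1/T) = -4/T + 4*T)
u(l) + j = (-4/(-1068) + 4*(-1068)) - 1/1503604 = (-4*(-1/1068) - 4272) - 1/1503604 = (1/267 - 4272) - 1/1503604 = -1140623/267 - 1/1503604 = -1715045305559/401462268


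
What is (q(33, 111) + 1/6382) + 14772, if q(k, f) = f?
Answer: 94983307/6382 ≈ 14883.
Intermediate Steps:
(q(33, 111) + 1/6382) + 14772 = (111 + 1/6382) + 14772 = 708403/6382 + 14772 = 94983307/6382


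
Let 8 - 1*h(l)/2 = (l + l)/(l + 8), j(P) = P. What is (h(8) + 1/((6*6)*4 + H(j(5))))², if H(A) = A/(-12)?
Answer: 582449956/2968729 ≈ 196.20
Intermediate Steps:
h(l) = 16 - 4*l/(8 + l) (h(l) = 16 - 2*(l + l)/(l + 8) = 16 - 2*2*l/(8 + l) = 16 - 4*l/(8 + l))
H(A) = -A/12 (H(A) = A*(-1/12) = -A/12)
(h(8) + 1/((6*6)*4 + H(j(5))))² = (4*(32 + 3*8)/(8 + 8) + 1/((6*6)*4 - 1/12*5))² = (4*(32 + 24)/16 + 1/(36*4 - 5/12))² = (4*(1/16)*56 + 1/(144 - 5/12))² = (14 + 1/(1723/12))² = (14 + 12/1723)² = (24134/1723)² = 582449956/2968729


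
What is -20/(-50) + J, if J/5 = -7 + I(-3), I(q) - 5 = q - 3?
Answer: -198/5 ≈ -39.600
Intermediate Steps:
I(q) = 2 + q (I(q) = 5 + (q - 3) = 5 + (-3 + q) = 2 + q)
J = -40 (J = 5*(-7 + (2 - 3)) = 5*(-7 - 1) = 5*(-8) = -40)
-20/(-50) + J = -20/(-50) - 40 = -1/50*(-20) - 40 = ⅖ - 40 = -198/5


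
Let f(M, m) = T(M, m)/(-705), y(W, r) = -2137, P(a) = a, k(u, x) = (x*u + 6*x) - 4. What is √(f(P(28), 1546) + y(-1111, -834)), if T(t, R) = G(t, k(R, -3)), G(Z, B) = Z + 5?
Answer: I*√118018410/235 ≈ 46.228*I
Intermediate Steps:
k(u, x) = -4 + 6*x + u*x (k(u, x) = (u*x + 6*x) - 4 = (6*x + u*x) - 4 = -4 + 6*x + u*x)
G(Z, B) = 5 + Z
T(t, R) = 5 + t
f(M, m) = -1/141 - M/705 (f(M, m) = (5 + M)/(-705) = (5 + M)*(-1/705) = -1/141 - M/705)
√(f(P(28), 1546) + y(-1111, -834)) = √((-1/141 - 1/705*28) - 2137) = √((-1/141 - 28/705) - 2137) = √(-11/235 - 2137) = √(-502206/235) = I*√118018410/235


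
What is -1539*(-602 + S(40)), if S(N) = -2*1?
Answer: 929556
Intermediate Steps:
S(N) = -2
-1539*(-602 + S(40)) = -1539*(-602 - 2) = -1539*(-604) = 929556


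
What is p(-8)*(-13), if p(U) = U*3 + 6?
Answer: 234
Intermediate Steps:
p(U) = 6 + 3*U (p(U) = 3*U + 6 = 6 + 3*U)
p(-8)*(-13) = (6 + 3*(-8))*(-13) = (6 - 24)*(-13) = -18*(-13) = 234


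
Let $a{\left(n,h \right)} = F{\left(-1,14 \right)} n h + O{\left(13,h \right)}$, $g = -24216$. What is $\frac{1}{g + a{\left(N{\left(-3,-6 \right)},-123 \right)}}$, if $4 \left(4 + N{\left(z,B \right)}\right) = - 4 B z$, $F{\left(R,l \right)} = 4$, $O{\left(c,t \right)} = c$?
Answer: $- \frac{1}{13379} \approx -7.4744 \cdot 10^{-5}$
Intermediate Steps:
$N{\left(z,B \right)} = -4 - B z$ ($N{\left(z,B \right)} = -4 + \frac{- 4 B z}{4} = -4 + \frac{\left(-4\right) B z}{4} = -4 - B z$)
$a{\left(n,h \right)} = 13 + 4 h n$ ($a{\left(n,h \right)} = 4 n h + 13 = 4 h n + 13 = 13 + 4 h n$)
$\frac{1}{g + a{\left(N{\left(-3,-6 \right)},-123 \right)}} = \frac{1}{-24216 + \left(13 + 4 \left(-123\right) \left(-4 - \left(-6\right) \left(-3\right)\right)\right)} = \frac{1}{-24216 + \left(13 + 4 \left(-123\right) \left(-4 - 18\right)\right)} = \frac{1}{-24216 + \left(13 + 4 \left(-123\right) \left(-22\right)\right)} = \frac{1}{-24216 + \left(13 + 10824\right)} = \frac{1}{-24216 + 10837} = \frac{1}{-13379} = - \frac{1}{13379}$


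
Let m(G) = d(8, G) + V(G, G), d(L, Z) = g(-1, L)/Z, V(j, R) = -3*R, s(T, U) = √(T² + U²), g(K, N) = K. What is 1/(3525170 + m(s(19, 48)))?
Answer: 4697289025/16558742320291242 + 1999*√2665/8279371160145621 ≈ 2.8369e-7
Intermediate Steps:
d(L, Z) = -1/Z
m(G) = -1/G - 3*G
1/(3525170 + m(s(19, 48))) = 1/(3525170 + (-1/(√(19² + 48²)) - 3*√(19² + 48²))) = 1/(3525170 + (-1/(√(361 + 2304)) - 3*√(361 + 2304))) = 1/(3525170 + (-1/(√2665) - 3*√2665)) = 1/(3525170 + (-√2665/2665 - 3*√2665)) = 1/(3525170 - 7996*√2665/2665)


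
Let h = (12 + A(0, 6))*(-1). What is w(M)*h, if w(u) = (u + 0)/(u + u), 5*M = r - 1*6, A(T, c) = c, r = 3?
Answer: -9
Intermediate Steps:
M = -⅗ (M = (3 - 1*6)/5 = (3 - 6)/5 = (⅕)*(-3) = -⅗ ≈ -0.60000)
h = -18 (h = (12 + 6)*(-1) = 18*(-1) = -18)
w(u) = ½ (w(u) = u/((2*u)) = u*(1/(2*u)) = ½)
w(M)*h = (½)*(-18) = -9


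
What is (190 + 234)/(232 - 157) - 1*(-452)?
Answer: 34324/75 ≈ 457.65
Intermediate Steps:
(190 + 234)/(232 - 157) - 1*(-452) = 424/75 + 452 = 34324/75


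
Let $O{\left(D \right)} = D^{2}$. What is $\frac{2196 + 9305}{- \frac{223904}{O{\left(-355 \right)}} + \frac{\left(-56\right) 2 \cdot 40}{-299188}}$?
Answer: $- \frac{108411783429425}{16606199488} \approx -6528.4$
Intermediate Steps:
$\frac{2196 + 9305}{- \frac{223904}{O{\left(-355 \right)}} + \frac{\left(-56\right) 2 \cdot 40}{-299188}} = \frac{2196 + 9305}{- \frac{223904}{\left(-355\right)^{2}} + \frac{\left(-56\right) 2 \cdot 40}{-299188}} = \frac{11501}{- \frac{223904}{126025} + \left(-112\right) 40 \left(- \frac{1}{299188}\right)} = \frac{11501}{\left(-223904\right) \frac{1}{126025} - - \frac{1120}{74797}} = \frac{11501}{- \frac{223904}{126025} + \frac{1120}{74797}} = \frac{11501}{- \frac{16606199488}{9426291925}} = 11501 \left(- \frac{9426291925}{16606199488}\right) = - \frac{108411783429425}{16606199488}$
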